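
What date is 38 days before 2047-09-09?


Start: 2047-09-09, subtract 38 days
Back 9 days from September 9 reaches August 31, 2047 -> 29 left
August 2047: 31 - 29 = 2 -> lands on August 2

Result: 2047-08-02


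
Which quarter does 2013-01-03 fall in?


Month: January (month 1)
Q1: Jan-Mar, Q2: Apr-Jun, Q3: Jul-Sep, Q4: Oct-Dec

Q1


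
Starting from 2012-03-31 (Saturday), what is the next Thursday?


Current: Saturday
Target: Thursday
Days ahead: 5

Next Thursday: 2012-04-05


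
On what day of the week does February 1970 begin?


Target: February 1, 1970
Anchor: Jan 1, 1970. With p = 1970 - 1 = 1969: (p + p//4 - p//100 + p//400) mod 7 = (1969 + 492 - 19 + 4) mod 7 = 2446 mod 7 = 3 -> Thursday (Mon=0 ... Sun=6)
Days before February (Jan): 31 days
Weekday index = (3 + 31) mod 7 = 6

Sunday


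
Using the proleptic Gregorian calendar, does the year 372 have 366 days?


Gregorian leap year rule: divisible by 4, but not by 100, unless also by 400.
372 is divisible by 4 but not 100 -> leap year

Yes


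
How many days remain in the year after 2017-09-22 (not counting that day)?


Day of year: 265 of 365
Remaining = 365 - 265

100 days


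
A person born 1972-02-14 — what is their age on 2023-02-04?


Birth: 1972-02-14
Reference: 2023-02-04
Year difference: 2023 - 1972 = 51
Birthday not yet reached in 2023, subtract 1

50 years old


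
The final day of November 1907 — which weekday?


November 1907 has 30 days
Anchor: Jan 1, 1907. With p = 1907 - 1 = 1906: (p + p//4 - p//100 + p//400) mod 7 = (1906 + 476 - 19 + 4) mod 7 = 2367 mod 7 = 1 -> Tuesday (Mon=0 ... Sun=6)
Days before November (Jan-Oct): 304; November 1 index = (1 + 304) mod 7 = 4 -> Friday
Last day offset: 30 - 1 = 29 days
Weekday index = (4 + 29) mod 7 = 5

Saturday, November 30


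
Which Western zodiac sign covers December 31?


Date: December 31
Conventional tropical zodiac dates: Capricorn from December 22 onward; Aquarius starts January 20
December 31 falls within the Capricorn range

Capricorn


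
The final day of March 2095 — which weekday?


March 2095 has 31 days
Anchor: Jan 1, 2095. With p = 2095 - 1 = 2094: (p + p//4 - p//100 + p//400) mod 7 = (2094 + 523 - 20 + 5) mod 7 = 2602 mod 7 = 5 -> Saturday (Mon=0 ... Sun=6)
Days before March (Jan-Feb): 59; March 1 index = (5 + 59) mod 7 = 1 -> Tuesday
Last day offset: 31 - 1 = 30 days
Weekday index = (1 + 30) mod 7 = 3

Thursday, March 31


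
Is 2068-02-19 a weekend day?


Anchor: Jan 1, 2068. With p = 2068 - 1 = 2067: (p + p//4 - p//100 + p//400) mod 7 = (2067 + 516 - 20 + 5) mod 7 = 2568 mod 7 = 6 -> Sunday (Mon=0 ... Sun=6)
Day of year: 50; offset = 49
Weekday index = (6 + 49) mod 7 = 6 -> Sunday
Weekend days: Saturday, Sunday

Yes


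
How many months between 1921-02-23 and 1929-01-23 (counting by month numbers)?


From February 1921 to January 1929
8 years * 12 = 96 months, minus 1 month = 95

95 months


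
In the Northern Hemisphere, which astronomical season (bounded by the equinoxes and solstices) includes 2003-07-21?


Date: July 21
Astronomical Summer (approx.; exact equinox/solstice day varies by year): June 21 to September 21
July 21 falls within the Summer window

Summer


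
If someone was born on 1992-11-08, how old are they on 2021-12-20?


Birth: 1992-11-08
Reference: 2021-12-20
Year difference: 2021 - 1992 = 29

29 years old


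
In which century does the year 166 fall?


Century = (year - 1) // 100 + 1
= (166 - 1) // 100 + 1
= 165 // 100 + 1
= 1 + 1

2nd century


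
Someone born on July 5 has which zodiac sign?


Date: July 5
Conventional tropical zodiac dates: Cancer from June 21 onward; Leo starts July 23
July 5 falls within the Cancer range

Cancer


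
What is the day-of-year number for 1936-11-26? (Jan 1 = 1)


Date: November 26, 1936
Days in months 1 through 10: 305
Plus 26 days in November

Day of year: 331


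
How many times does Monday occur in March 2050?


March 2050 has 31 days
Anchor: Jan 1, 2050. With p = 2050 - 1 = 2049: (p + p//4 - p//100 + p//400) mod 7 = (2049 + 512 - 20 + 5) mod 7 = 2546 mod 7 = 5 -> Saturday (Mon=0 ... Sun=6)
Days before March (Jan-Feb): 59; March 1 index = (5 + 59) mod 7 = 1 -> Tuesday
First Monday is March 7
Mondays: 7, 14, 21, 28

4 Mondays


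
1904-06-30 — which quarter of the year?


Month: June (month 6)
Q1: Jan-Mar, Q2: Apr-Jun, Q3: Jul-Sep, Q4: Oct-Dec

Q2


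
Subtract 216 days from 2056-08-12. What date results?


Start: 2056-08-12, subtract 216 days
Back 12 days from August 12 reaches July 31, 2056 -> 204 left
July 2056 has 31 days -> back to June 30, 2056 -> 173 left
June 2056 has 30 days -> back to May 31, 2056 -> 143 left
May 2056 has 31 days -> back to April 30, 2056 -> 112 left
April 2056 has 30 days -> back to March 31, 2056 -> 82 left
March 2056 has 31 days -> back to February 29, 2056 -> 51 left
February 2056 has 29 days -> back to January 31, 2056 -> 22 left
January 2056: 31 - 22 = 9 -> lands on January 9

Result: 2056-01-09


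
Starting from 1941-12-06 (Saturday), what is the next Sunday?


Current: Saturday
Target: Sunday
Days ahead: 1

Next Sunday: 1941-12-07


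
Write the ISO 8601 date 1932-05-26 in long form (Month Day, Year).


ISO 1932-05-26 parses as year=1932, month=05, day=26
Month 5 -> May

May 26, 1932


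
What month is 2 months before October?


October is month 10
10 - 2 = 8

August


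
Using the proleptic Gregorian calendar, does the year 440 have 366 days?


Gregorian leap year rule: divisible by 4, but not by 100, unless also by 400.
440 is divisible by 4 but not 100 -> leap year

Yes


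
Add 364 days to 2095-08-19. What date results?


Start: 2095-08-19, add 364 days
August 2095 has 31 days: 31 - 19 = 12 days to August 31 -> 352 left
September 2095 has 30 days -> 322 left
October 2095 has 31 days -> 291 left
November 2095 has 30 days -> 261 left
December 2095 has 31 days -> 230 left
January 2096 has 31 days -> 199 left
February 2096 has 29 days -> 170 left
March 2096 has 31 days -> 139 left
April 2096 has 30 days -> 109 left
May 2096 has 31 days -> 78 left
June 2096 has 30 days -> 48 left
July 2096 has 31 days -> 17 left
August 2096: 17 <= 31 -> lands on August 17

Result: 2096-08-17


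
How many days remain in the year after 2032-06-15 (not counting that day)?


Day of year: 167 of 366
Remaining = 366 - 167

199 days


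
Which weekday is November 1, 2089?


Target: November 1, 2089
Anchor: Jan 1, 2089. With p = 2089 - 1 = 2088: (p + p//4 - p//100 + p//400) mod 7 = (2088 + 522 - 20 + 5) mod 7 = 2595 mod 7 = 5 -> Saturday (Mon=0 ... Sun=6)
Days before November (Jan-Oct): 304 days
Weekday index = (5 + 304) mod 7 = 1

Tuesday


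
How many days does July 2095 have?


July 2095

31 days


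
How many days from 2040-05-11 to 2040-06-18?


From 2040-05-11 to 2040-06-18
2040-05-11: days before May = 31 + 29 + 31 + 30 = 121 (2040 is a leap year); day of year = 121 + 11 = 132
2040-06-18: days before June = 31 + 29 + 31 + 30 + 31 = 152 (2040 is a leap year); day of year = 152 + 18 = 170
Same year: 170 - 132 = 38

38 days


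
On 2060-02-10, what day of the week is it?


Date: February 10, 2060
Anchor: Jan 1, 2060. With p = 2060 - 1 = 2059: (p + p//4 - p//100 + p//400) mod 7 = (2059 + 514 - 20 + 5) mod 7 = 2558 mod 7 = 3 -> Thursday (Mon=0 ... Sun=6)
Days before February (Jan): 31; offset = 31 + 10 - 1 = 40
Weekday index = (3 + 40) mod 7 = 1

Day of the week: Tuesday


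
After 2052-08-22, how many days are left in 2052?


Day of year: 235 of 366
Remaining = 366 - 235

131 days


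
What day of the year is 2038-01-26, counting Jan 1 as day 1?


Date: January 26, 2038
No months before January
Plus 26 days in January

Day of year: 26


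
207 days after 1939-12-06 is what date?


Start: 1939-12-06, add 207 days
December 1939 has 31 days: 31 - 6 = 25 days to December 31 -> 182 left
January 1940 has 31 days -> 151 left
February 1940 has 29 days -> 122 left
March 1940 has 31 days -> 91 left
April 1940 has 30 days -> 61 left
May 1940 has 31 days -> 30 left
June 1940: 30 <= 30 -> lands on June 30

Result: 1940-06-30


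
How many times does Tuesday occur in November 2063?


November 2063 has 30 days
Anchor: Jan 1, 2063. With p = 2063 - 1 = 2062: (p + p//4 - p//100 + p//400) mod 7 = (2062 + 515 - 20 + 5) mod 7 = 2562 mod 7 = 0 -> Monday (Mon=0 ... Sun=6)
Days before November (Jan-Oct): 304; November 1 index = (0 + 304) mod 7 = 3 -> Thursday
First Tuesday is November 6
Tuesdays: 6, 13, 20, 27

4 Tuesdays


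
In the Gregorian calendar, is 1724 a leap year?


Gregorian leap year rule: divisible by 4, but not by 100, unless also by 400.
1724 is divisible by 4 but not 100 -> leap year

Yes


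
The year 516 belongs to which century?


Century = (year - 1) // 100 + 1
= (516 - 1) // 100 + 1
= 515 // 100 + 1
= 5 + 1

6th century


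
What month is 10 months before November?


November is month 11
11 - 10 = 1

January


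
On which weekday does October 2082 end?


October 2082 has 31 days
Anchor: Jan 1, 2082. With p = 2082 - 1 = 2081: (p + p//4 - p//100 + p//400) mod 7 = (2081 + 520 - 20 + 5) mod 7 = 2586 mod 7 = 3 -> Thursday (Mon=0 ... Sun=6)
Days before October (Jan-Sep): 273; October 1 index = (3 + 273) mod 7 = 3 -> Thursday
Last day offset: 31 - 1 = 30 days
Weekday index = (3 + 30) mod 7 = 5

Saturday, October 31


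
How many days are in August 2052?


August 2052

31 days


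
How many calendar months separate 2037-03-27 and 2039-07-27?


From March 2037 to July 2039
2 years * 12 = 24 months, plus 4 months = 28

28 months


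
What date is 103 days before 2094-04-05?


Start: 2094-04-05, subtract 103 days
Back 5 days from April 5 reaches March 31, 2094 -> 98 left
March 2094 has 31 days -> back to February 28, 2094 -> 67 left
February 2094 has 28 days -> back to January 31, 2094 -> 39 left
January 2094 has 31 days -> back to December 31, 2093 -> 8 left
December 2093: 31 - 8 = 23 -> lands on December 23

Result: 2093-12-23


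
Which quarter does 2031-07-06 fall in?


Month: July (month 7)
Q1: Jan-Mar, Q2: Apr-Jun, Q3: Jul-Sep, Q4: Oct-Dec

Q3


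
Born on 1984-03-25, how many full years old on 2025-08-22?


Birth: 1984-03-25
Reference: 2025-08-22
Year difference: 2025 - 1984 = 41

41 years old


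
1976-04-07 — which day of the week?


Date: April 7, 1976
Anchor: Jan 1, 1976. With p = 1976 - 1 = 1975: (p + p//4 - p//100 + p//400) mod 7 = (1975 + 493 - 19 + 4) mod 7 = 2453 mod 7 = 3 -> Thursday (Mon=0 ... Sun=6)
Days before April (Jan-Mar): 91; offset = 91 + 7 - 1 = 97
Weekday index = (3 + 97) mod 7 = 2

Day of the week: Wednesday


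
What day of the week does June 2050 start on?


Target: June 1, 2050
Anchor: Jan 1, 2050. With p = 2050 - 1 = 2049: (p + p//4 - p//100 + p//400) mod 7 = (2049 + 512 - 20 + 5) mod 7 = 2546 mod 7 = 5 -> Saturday (Mon=0 ... Sun=6)
Days before June (Jan-May): 151 days
Weekday index = (5 + 151) mod 7 = 2

Wednesday


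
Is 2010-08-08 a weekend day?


Anchor: Jan 1, 2010. With p = 2010 - 1 = 2009: (p + p//4 - p//100 + p//400) mod 7 = (2009 + 502 - 20 + 5) mod 7 = 2496 mod 7 = 4 -> Friday (Mon=0 ... Sun=6)
Day of year: 220; offset = 219
Weekday index = (4 + 219) mod 7 = 6 -> Sunday
Weekend days: Saturday, Sunday

Yes


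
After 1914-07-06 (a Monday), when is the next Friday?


Current: Monday
Target: Friday
Days ahead: 4

Next Friday: 1914-07-10


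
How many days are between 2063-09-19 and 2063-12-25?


From 2063-09-19 to 2063-12-25
2063-09-19: days before September = 31 + 28 + 31 + 30 + 31 + 30 + 31 + 31 = 243 (2063 is not a leap year); day of year = 243 + 19 = 262
2063-12-25: days before December = 31 + 28 + 31 + 30 + 31 + 30 + 31 + 31 + 30 + 31 + 30 = 334 (2063 is not a leap year); day of year = 334 + 25 = 359
Same year: 359 - 262 = 97

97 days


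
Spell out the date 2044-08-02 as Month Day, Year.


ISO 2044-08-02 parses as year=2044, month=08, day=02
Month 8 -> August

August 2, 2044


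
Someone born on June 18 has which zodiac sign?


Date: June 18
Conventional tropical zodiac dates: Gemini from May 21 onward; Cancer starts June 21
June 18 falls within the Gemini range

Gemini


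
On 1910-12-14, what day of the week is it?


Date: December 14, 1910
Anchor: Jan 1, 1910. With p = 1910 - 1 = 1909: (p + p//4 - p//100 + p//400) mod 7 = (1909 + 477 - 19 + 4) mod 7 = 2371 mod 7 = 5 -> Saturday (Mon=0 ... Sun=6)
Days before December (Jan-Nov): 334; offset = 334 + 14 - 1 = 347
Weekday index = (5 + 347) mod 7 = 2

Day of the week: Wednesday


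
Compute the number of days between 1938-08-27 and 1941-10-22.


From 1938-08-27 to 1941-10-22
1938-08-27: days before August = 31 + 28 + 31 + 30 + 31 + 30 + 31 = 212 (1938 is not a leap year); day of year = 212 + 27 = 239
1941-10-22: days before October = 31 + 28 + 31 + 30 + 31 + 30 + 31 + 31 + 30 = 273 (1941 is not a leap year); day of year = 273 + 22 = 295
Rest of 1938: 365 - 239 = 126
Full years 1939 (365), 1940 (366): 731
Total = 126 + 731 + 295 = 1152

1152 days


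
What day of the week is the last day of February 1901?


February 1901 has 28 days
Anchor: Jan 1, 1901. With p = 1901 - 1 = 1900: (p + p//4 - p//100 + p//400) mod 7 = (1900 + 475 - 19 + 4) mod 7 = 2360 mod 7 = 1 -> Tuesday (Mon=0 ... Sun=6)
Days before February (Jan): 31; February 1 index = (1 + 31) mod 7 = 4 -> Friday
Last day offset: 28 - 1 = 27 days
Weekday index = (4 + 27) mod 7 = 3

Thursday, February 28


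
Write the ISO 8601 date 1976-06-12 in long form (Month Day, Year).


ISO 1976-06-12 parses as year=1976, month=06, day=12
Month 6 -> June

June 12, 1976


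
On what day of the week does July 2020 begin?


Target: July 1, 2020
Anchor: Jan 1, 2020. With p = 2020 - 1 = 2019: (p + p//4 - p//100 + p//400) mod 7 = (2019 + 504 - 20 + 5) mod 7 = 2508 mod 7 = 2 -> Wednesday (Mon=0 ... Sun=6)
Days before July (Jan-Jun): 182 days
Weekday index = (2 + 182) mod 7 = 2

Wednesday


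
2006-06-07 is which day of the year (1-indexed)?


Date: June 7, 2006
Days in months 1 through 5: 151
Plus 7 days in June

Day of year: 158


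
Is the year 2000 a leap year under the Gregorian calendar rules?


Gregorian leap year rule: divisible by 4, but not by 100, unless also by 400.
2000 is divisible by 400 -> leap year

Yes


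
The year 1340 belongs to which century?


Century = (year - 1) // 100 + 1
= (1340 - 1) // 100 + 1
= 1339 // 100 + 1
= 13 + 1

14th century


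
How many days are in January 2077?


January 2077

31 days


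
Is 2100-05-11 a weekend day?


Anchor: Jan 1, 2100. With p = 2100 - 1 = 2099: (p + p//4 - p//100 + p//400) mod 7 = (2099 + 524 - 20 + 5) mod 7 = 2608 mod 7 = 4 -> Friday (Mon=0 ... Sun=6)
Day of year: 131; offset = 130
Weekday index = (4 + 130) mod 7 = 1 -> Tuesday
Weekend days: Saturday, Sunday

No


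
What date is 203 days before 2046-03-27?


Start: 2046-03-27, subtract 203 days
Back 27 days from March 27 reaches February 28, 2046 -> 176 left
February 2046 has 28 days -> back to January 31, 2046 -> 148 left
January 2046 has 31 days -> back to December 31, 2045 -> 117 left
December 2045 has 31 days -> back to November 30, 2045 -> 86 left
November 2045 has 30 days -> back to October 31, 2045 -> 56 left
October 2045 has 31 days -> back to September 30, 2045 -> 25 left
September 2045: 30 - 25 = 5 -> lands on September 5

Result: 2045-09-05


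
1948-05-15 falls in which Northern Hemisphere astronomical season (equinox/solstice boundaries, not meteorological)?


Date: May 15
Astronomical Spring (approx.; exact equinox/solstice day varies by year): March 20 to June 20
May 15 falls within the Spring window

Spring


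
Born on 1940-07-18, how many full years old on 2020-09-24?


Birth: 1940-07-18
Reference: 2020-09-24
Year difference: 2020 - 1940 = 80

80 years old


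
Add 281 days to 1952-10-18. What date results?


Start: 1952-10-18, add 281 days
October 1952 has 31 days: 31 - 18 = 13 days to October 31 -> 268 left
November 1952 has 30 days -> 238 left
December 1952 has 31 days -> 207 left
January 1953 has 31 days -> 176 left
February 1953 has 28 days -> 148 left
March 1953 has 31 days -> 117 left
April 1953 has 30 days -> 87 left
May 1953 has 31 days -> 56 left
June 1953 has 30 days -> 26 left
July 1953: 26 <= 31 -> lands on July 26

Result: 1953-07-26


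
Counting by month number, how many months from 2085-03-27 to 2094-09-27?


From March 2085 to September 2094
9 years * 12 = 108 months, plus 6 months = 114

114 months


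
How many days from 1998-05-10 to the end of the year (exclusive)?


Day of year: 130 of 365
Remaining = 365 - 130

235 days


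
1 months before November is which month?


November is month 11
11 - 1 = 10

October


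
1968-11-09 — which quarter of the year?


Month: November (month 11)
Q1: Jan-Mar, Q2: Apr-Jun, Q3: Jul-Sep, Q4: Oct-Dec

Q4


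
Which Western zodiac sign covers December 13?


Date: December 13
Conventional tropical zodiac dates: Sagittarius from November 22 onward; Capricorn starts December 22
December 13 falls within the Sagittarius range

Sagittarius


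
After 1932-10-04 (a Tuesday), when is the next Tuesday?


Current: Tuesday
Target: Tuesday
Days ahead: 7

Next Tuesday: 1932-10-11


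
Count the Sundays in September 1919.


September 1919 has 30 days
Anchor: Jan 1, 1919. With p = 1919 - 1 = 1918: (p + p//4 - p//100 + p//400) mod 7 = (1918 + 479 - 19 + 4) mod 7 = 2382 mod 7 = 2 -> Wednesday (Mon=0 ... Sun=6)
Days before September (Jan-Aug): 243; September 1 index = (2 + 243) mod 7 = 0 -> Monday
First Sunday is September 7
Sundays: 7, 14, 21, 28

4 Sundays


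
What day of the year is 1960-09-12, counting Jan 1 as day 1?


Date: September 12, 1960
Days in months 1 through 8: 244
Plus 12 days in September

Day of year: 256


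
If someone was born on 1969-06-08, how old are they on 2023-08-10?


Birth: 1969-06-08
Reference: 2023-08-10
Year difference: 2023 - 1969 = 54

54 years old


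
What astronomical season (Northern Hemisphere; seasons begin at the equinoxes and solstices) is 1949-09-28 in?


Date: September 28
Astronomical Autumn (approx.; exact equinox/solstice day varies by year): September 22 to December 20
September 28 falls within the Autumn window

Autumn


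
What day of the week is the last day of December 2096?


December 2096 has 31 days
Anchor: Jan 1, 2096. With p = 2096 - 1 = 2095: (p + p//4 - p//100 + p//400) mod 7 = (2095 + 523 - 20 + 5) mod 7 = 2603 mod 7 = 6 -> Sunday (Mon=0 ... Sun=6)
Days before December (Jan-Nov): 335; December 1 index = (6 + 335) mod 7 = 5 -> Saturday
Last day offset: 31 - 1 = 30 days
Weekday index = (5 + 30) mod 7 = 0

Monday, December 31


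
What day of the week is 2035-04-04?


Date: April 4, 2035
Anchor: Jan 1, 2035. With p = 2035 - 1 = 2034: (p + p//4 - p//100 + p//400) mod 7 = (2034 + 508 - 20 + 5) mod 7 = 2527 mod 7 = 0 -> Monday (Mon=0 ... Sun=6)
Days before April (Jan-Mar): 90; offset = 90 + 4 - 1 = 93
Weekday index = (0 + 93) mod 7 = 2

Day of the week: Wednesday


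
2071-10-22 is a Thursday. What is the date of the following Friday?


Current: Thursday
Target: Friday
Days ahead: 1

Next Friday: 2071-10-23


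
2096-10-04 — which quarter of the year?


Month: October (month 10)
Q1: Jan-Mar, Q2: Apr-Jun, Q3: Jul-Sep, Q4: Oct-Dec

Q4


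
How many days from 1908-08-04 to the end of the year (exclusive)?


Day of year: 217 of 366
Remaining = 366 - 217

149 days


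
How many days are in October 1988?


October 1988

31 days


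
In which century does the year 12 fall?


Century = (year - 1) // 100 + 1
= (12 - 1) // 100 + 1
= 11 // 100 + 1
= 0 + 1

1st century


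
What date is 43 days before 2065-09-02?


Start: 2065-09-02, subtract 43 days
Back 2 days from September 2 reaches August 31, 2065 -> 41 left
August 2065 has 31 days -> back to July 31, 2065 -> 10 left
July 2065: 31 - 10 = 21 -> lands on July 21

Result: 2065-07-21


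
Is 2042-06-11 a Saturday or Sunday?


Anchor: Jan 1, 2042. With p = 2042 - 1 = 2041: (p + p//4 - p//100 + p//400) mod 7 = (2041 + 510 - 20 + 5) mod 7 = 2536 mod 7 = 2 -> Wednesday (Mon=0 ... Sun=6)
Day of year: 162; offset = 161
Weekday index = (2 + 161) mod 7 = 2 -> Wednesday
Weekend days: Saturday, Sunday

No


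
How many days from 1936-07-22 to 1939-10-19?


From 1936-07-22 to 1939-10-19
1936-07-22: days before July = 31 + 29 + 31 + 30 + 31 + 30 = 182 (1936 is a leap year); day of year = 182 + 22 = 204
1939-10-19: days before October = 31 + 28 + 31 + 30 + 31 + 30 + 31 + 31 + 30 = 273 (1939 is not a leap year); day of year = 273 + 19 = 292
Rest of 1936: 366 - 204 = 162
Full years 1937 (365), 1938 (365): 730
Total = 162 + 730 + 292 = 1184

1184 days


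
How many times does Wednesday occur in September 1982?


September 1982 has 30 days
Anchor: Jan 1, 1982. With p = 1982 - 1 = 1981: (p + p//4 - p//100 + p//400) mod 7 = (1981 + 495 - 19 + 4) mod 7 = 2461 mod 7 = 4 -> Friday (Mon=0 ... Sun=6)
Days before September (Jan-Aug): 243; September 1 index = (4 + 243) mod 7 = 2 -> Wednesday
First Wednesday is September 1
Wednesdays: 1, 8, 15, 22, 29

5 Wednesdays


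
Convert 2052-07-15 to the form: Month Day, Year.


ISO 2052-07-15 parses as year=2052, month=07, day=15
Month 7 -> July

July 15, 2052


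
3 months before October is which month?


October is month 10
10 - 3 = 7

July


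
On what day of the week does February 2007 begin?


Target: February 1, 2007
Anchor: Jan 1, 2007. With p = 2007 - 1 = 2006: (p + p//4 - p//100 + p//400) mod 7 = (2006 + 501 - 20 + 5) mod 7 = 2492 mod 7 = 0 -> Monday (Mon=0 ... Sun=6)
Days before February (Jan): 31 days
Weekday index = (0 + 31) mod 7 = 3

Thursday


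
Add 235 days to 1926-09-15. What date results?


Start: 1926-09-15, add 235 days
September 1926 has 30 days: 30 - 15 = 15 days to September 30 -> 220 left
October 1926 has 31 days -> 189 left
November 1926 has 30 days -> 159 left
December 1926 has 31 days -> 128 left
January 1927 has 31 days -> 97 left
February 1927 has 28 days -> 69 left
March 1927 has 31 days -> 38 left
April 1927 has 30 days -> 8 left
May 1927: 8 <= 31 -> lands on May 8

Result: 1927-05-08


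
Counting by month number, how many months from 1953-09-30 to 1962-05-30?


From September 1953 to May 1962
9 years * 12 = 108 months, minus 4 months = 104

104 months


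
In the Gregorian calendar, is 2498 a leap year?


Gregorian leap year rule: divisible by 4, but not by 100, unless also by 400.
2498 is not divisible by 4 -> not a leap year

No


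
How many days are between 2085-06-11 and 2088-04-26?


From 2085-06-11 to 2088-04-26
2085-06-11: days before June = 31 + 28 + 31 + 30 + 31 = 151 (2085 is not a leap year); day of year = 151 + 11 = 162
2088-04-26: days before April = 31 + 29 + 31 = 91 (2088 is a leap year); day of year = 91 + 26 = 117
Rest of 2085: 365 - 162 = 203
Full years 2086 (365), 2087 (365): 730
Total = 203 + 730 + 117 = 1050

1050 days


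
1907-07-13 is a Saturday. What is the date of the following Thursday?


Current: Saturday
Target: Thursday
Days ahead: 5

Next Thursday: 1907-07-18


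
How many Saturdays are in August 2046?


August 2046 has 31 days
Anchor: Jan 1, 2046. With p = 2046 - 1 = 2045: (p + p//4 - p//100 + p//400) mod 7 = (2045 + 511 - 20 + 5) mod 7 = 2541 mod 7 = 0 -> Monday (Mon=0 ... Sun=6)
Days before August (Jan-Jul): 212; August 1 index = (0 + 212) mod 7 = 2 -> Wednesday
First Saturday is August 4
Saturdays: 4, 11, 18, 25

4 Saturdays


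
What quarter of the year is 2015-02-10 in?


Month: February (month 2)
Q1: Jan-Mar, Q2: Apr-Jun, Q3: Jul-Sep, Q4: Oct-Dec

Q1


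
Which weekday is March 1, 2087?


Target: March 1, 2087
Anchor: Jan 1, 2087. With p = 2087 - 1 = 2086: (p + p//4 - p//100 + p//400) mod 7 = (2086 + 521 - 20 + 5) mod 7 = 2592 mod 7 = 2 -> Wednesday (Mon=0 ... Sun=6)
Days before March (Jan-Feb): 59 days
Weekday index = (2 + 59) mod 7 = 5

Saturday


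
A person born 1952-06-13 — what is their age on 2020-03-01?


Birth: 1952-06-13
Reference: 2020-03-01
Year difference: 2020 - 1952 = 68
Birthday not yet reached in 2020, subtract 1

67 years old


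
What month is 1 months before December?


December is month 12
12 - 1 = 11

November


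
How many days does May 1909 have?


May 1909

31 days


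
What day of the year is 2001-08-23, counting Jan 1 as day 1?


Date: August 23, 2001
Days in months 1 through 7: 212
Plus 23 days in August

Day of year: 235


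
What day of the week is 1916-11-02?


Date: November 2, 1916
Anchor: Jan 1, 1916. With p = 1916 - 1 = 1915: (p + p//4 - p//100 + p//400) mod 7 = (1915 + 478 - 19 + 4) mod 7 = 2378 mod 7 = 5 -> Saturday (Mon=0 ... Sun=6)
Days before November (Jan-Oct): 305; offset = 305 + 2 - 1 = 306
Weekday index = (5 + 306) mod 7 = 3

Day of the week: Thursday


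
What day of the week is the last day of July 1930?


July 1930 has 31 days
Anchor: Jan 1, 1930. With p = 1930 - 1 = 1929: (p + p//4 - p//100 + p//400) mod 7 = (1929 + 482 - 19 + 4) mod 7 = 2396 mod 7 = 2 -> Wednesday (Mon=0 ... Sun=6)
Days before July (Jan-Jun): 181; July 1 index = (2 + 181) mod 7 = 1 -> Tuesday
Last day offset: 31 - 1 = 30 days
Weekday index = (1 + 30) mod 7 = 3

Thursday, July 31


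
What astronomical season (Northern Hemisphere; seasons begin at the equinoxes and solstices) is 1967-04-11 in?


Date: April 11
Astronomical Spring (approx.; exact equinox/solstice day varies by year): March 20 to June 20
April 11 falls within the Spring window

Spring


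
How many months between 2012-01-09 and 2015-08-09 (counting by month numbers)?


From January 2012 to August 2015
3 years * 12 = 36 months, plus 7 months = 43

43 months


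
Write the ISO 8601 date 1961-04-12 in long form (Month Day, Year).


ISO 1961-04-12 parses as year=1961, month=04, day=12
Month 4 -> April

April 12, 1961


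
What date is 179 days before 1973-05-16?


Start: 1973-05-16, subtract 179 days
Back 16 days from May 16 reaches April 30, 1973 -> 163 left
April 1973 has 30 days -> back to March 31, 1973 -> 133 left
March 1973 has 31 days -> back to February 28, 1973 -> 102 left
February 1973 has 28 days -> back to January 31, 1973 -> 74 left
January 1973 has 31 days -> back to December 31, 1972 -> 43 left
December 1972 has 31 days -> back to November 30, 1972 -> 12 left
November 1972: 30 - 12 = 18 -> lands on November 18

Result: 1972-11-18


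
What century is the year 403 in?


Century = (year - 1) // 100 + 1
= (403 - 1) // 100 + 1
= 402 // 100 + 1
= 4 + 1

5th century


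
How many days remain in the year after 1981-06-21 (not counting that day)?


Day of year: 172 of 365
Remaining = 365 - 172

193 days


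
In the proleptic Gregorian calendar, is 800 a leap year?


Gregorian leap year rule: divisible by 4, but not by 100, unless also by 400.
800 is divisible by 400 -> leap year

Yes


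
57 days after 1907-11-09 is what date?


Start: 1907-11-09, add 57 days
November 1907 has 30 days: 30 - 9 = 21 days to November 30 -> 36 left
December 1907 has 31 days -> 5 left
January 1908: 5 <= 31 -> lands on January 5

Result: 1908-01-05


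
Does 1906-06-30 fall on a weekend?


Anchor: Jan 1, 1906. With p = 1906 - 1 = 1905: (p + p//4 - p//100 + p//400) mod 7 = (1905 + 476 - 19 + 4) mod 7 = 2366 mod 7 = 0 -> Monday (Mon=0 ... Sun=6)
Day of year: 181; offset = 180
Weekday index = (0 + 180) mod 7 = 5 -> Saturday
Weekend days: Saturday, Sunday

Yes


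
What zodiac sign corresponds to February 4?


Date: February 4
Conventional tropical zodiac dates: Aquarius from January 20 onward; Pisces starts February 19
February 4 falls within the Aquarius range

Aquarius


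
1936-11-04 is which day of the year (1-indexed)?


Date: November 4, 1936
Days in months 1 through 10: 305
Plus 4 days in November

Day of year: 309


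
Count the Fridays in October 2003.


October 2003 has 31 days
Anchor: Jan 1, 2003. With p = 2003 - 1 = 2002: (p + p//4 - p//100 + p//400) mod 7 = (2002 + 500 - 20 + 5) mod 7 = 2487 mod 7 = 2 -> Wednesday (Mon=0 ... Sun=6)
Days before October (Jan-Sep): 273; October 1 index = (2 + 273) mod 7 = 2 -> Wednesday
First Friday is October 3
Fridays: 3, 10, 17, 24, 31

5 Fridays


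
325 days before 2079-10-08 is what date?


Start: 2079-10-08, subtract 325 days
Back 8 days from October 8 reaches September 30, 2079 -> 317 left
September 2079 has 30 days -> back to August 31, 2079 -> 287 left
August 2079 has 31 days -> back to July 31, 2079 -> 256 left
July 2079 has 31 days -> back to June 30, 2079 -> 225 left
June 2079 has 30 days -> back to May 31, 2079 -> 195 left
May 2079 has 31 days -> back to April 30, 2079 -> 164 left
April 2079 has 30 days -> back to March 31, 2079 -> 134 left
March 2079 has 31 days -> back to February 28, 2079 -> 103 left
February 2079 has 28 days -> back to January 31, 2079 -> 75 left
January 2079 has 31 days -> back to December 31, 2078 -> 44 left
December 2078 has 31 days -> back to November 30, 2078 -> 13 left
November 2078: 30 - 13 = 17 -> lands on November 17

Result: 2078-11-17


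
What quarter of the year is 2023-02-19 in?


Month: February (month 2)
Q1: Jan-Mar, Q2: Apr-Jun, Q3: Jul-Sep, Q4: Oct-Dec

Q1


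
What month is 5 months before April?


April is month 4
4 - 5 = -1; wrap: -1 + 12 = 11

November


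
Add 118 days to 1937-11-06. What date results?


Start: 1937-11-06, add 118 days
November 1937 has 30 days: 30 - 6 = 24 days to November 30 -> 94 left
December 1937 has 31 days -> 63 left
January 1938 has 31 days -> 32 left
February 1938 has 28 days -> 4 left
March 1938: 4 <= 31 -> lands on March 4

Result: 1938-03-04


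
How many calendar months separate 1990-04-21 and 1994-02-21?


From April 1990 to February 1994
4 years * 12 = 48 months, minus 2 months = 46

46 months


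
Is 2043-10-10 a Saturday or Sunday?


Anchor: Jan 1, 2043. With p = 2043 - 1 = 2042: (p + p//4 - p//100 + p//400) mod 7 = (2042 + 510 - 20 + 5) mod 7 = 2537 mod 7 = 3 -> Thursday (Mon=0 ... Sun=6)
Day of year: 283; offset = 282
Weekday index = (3 + 282) mod 7 = 5 -> Saturday
Weekend days: Saturday, Sunday

Yes


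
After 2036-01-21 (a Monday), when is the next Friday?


Current: Monday
Target: Friday
Days ahead: 4

Next Friday: 2036-01-25


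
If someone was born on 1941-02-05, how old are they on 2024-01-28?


Birth: 1941-02-05
Reference: 2024-01-28
Year difference: 2024 - 1941 = 83
Birthday not yet reached in 2024, subtract 1

82 years old


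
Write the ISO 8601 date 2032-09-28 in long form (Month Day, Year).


ISO 2032-09-28 parses as year=2032, month=09, day=28
Month 9 -> September

September 28, 2032


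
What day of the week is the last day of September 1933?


September 1933 has 30 days
Anchor: Jan 1, 1933. With p = 1933 - 1 = 1932: (p + p//4 - p//100 + p//400) mod 7 = (1932 + 483 - 19 + 4) mod 7 = 2400 mod 7 = 6 -> Sunday (Mon=0 ... Sun=6)
Days before September (Jan-Aug): 243; September 1 index = (6 + 243) mod 7 = 4 -> Friday
Last day offset: 30 - 1 = 29 days
Weekday index = (4 + 29) mod 7 = 5

Saturday, September 30


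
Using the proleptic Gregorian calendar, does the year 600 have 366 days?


Gregorian leap year rule: divisible by 4, but not by 100, unless also by 400.
600 is divisible by 100 but not 400 -> not a leap year

No


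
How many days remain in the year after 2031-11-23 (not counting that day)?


Day of year: 327 of 365
Remaining = 365 - 327

38 days


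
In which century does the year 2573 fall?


Century = (year - 1) // 100 + 1
= (2573 - 1) // 100 + 1
= 2572 // 100 + 1
= 25 + 1

26th century


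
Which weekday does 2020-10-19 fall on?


Date: October 19, 2020
Anchor: Jan 1, 2020. With p = 2020 - 1 = 2019: (p + p//4 - p//100 + p//400) mod 7 = (2019 + 504 - 20 + 5) mod 7 = 2508 mod 7 = 2 -> Wednesday (Mon=0 ... Sun=6)
Days before October (Jan-Sep): 274; offset = 274 + 19 - 1 = 292
Weekday index = (2 + 292) mod 7 = 0

Day of the week: Monday


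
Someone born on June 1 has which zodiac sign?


Date: June 1
Conventional tropical zodiac dates: Gemini from May 21 onward; Cancer starts June 21
June 1 falls within the Gemini range

Gemini


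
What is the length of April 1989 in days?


April 1989

30 days


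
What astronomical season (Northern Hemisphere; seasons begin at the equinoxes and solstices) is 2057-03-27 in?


Date: March 27
Astronomical Spring (approx.; exact equinox/solstice day varies by year): March 20 to June 20
March 27 falls within the Spring window

Spring


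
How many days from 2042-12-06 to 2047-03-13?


From 2042-12-06 to 2047-03-13
2042-12-06: days before December = 31 + 28 + 31 + 30 + 31 + 30 + 31 + 31 + 30 + 31 + 30 = 334 (2042 is not a leap year); day of year = 334 + 6 = 340
2047-03-13: days before March = 31 + 28 = 59 (2047 is not a leap year); day of year = 59 + 13 = 72
Rest of 2042: 365 - 340 = 25
Full years 2043 (365), 2044 (366), 2045 (365), 2046 (365): 1461
Total = 25 + 1461 + 72 = 1558

1558 days


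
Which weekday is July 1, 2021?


Target: July 1, 2021
Anchor: Jan 1, 2021. With p = 2021 - 1 = 2020: (p + p//4 - p//100 + p//400) mod 7 = (2020 + 505 - 20 + 5) mod 7 = 2510 mod 7 = 4 -> Friday (Mon=0 ... Sun=6)
Days before July (Jan-Jun): 181 days
Weekday index = (4 + 181) mod 7 = 3

Thursday


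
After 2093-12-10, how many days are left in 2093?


Day of year: 344 of 365
Remaining = 365 - 344

21 days


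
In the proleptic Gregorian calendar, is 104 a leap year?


Gregorian leap year rule: divisible by 4, but not by 100, unless also by 400.
104 is divisible by 4 but not 100 -> leap year

Yes


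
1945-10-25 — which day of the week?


Date: October 25, 1945
Anchor: Jan 1, 1945. With p = 1945 - 1 = 1944: (p + p//4 - p//100 + p//400) mod 7 = (1944 + 486 - 19 + 4) mod 7 = 2415 mod 7 = 0 -> Monday (Mon=0 ... Sun=6)
Days before October (Jan-Sep): 273; offset = 273 + 25 - 1 = 297
Weekday index = (0 + 297) mod 7 = 3

Day of the week: Thursday


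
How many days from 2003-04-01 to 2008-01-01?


From 2003-04-01 to 2008-01-01
2003-04-01: days before April = 31 + 28 + 31 = 90 (2003 is not a leap year); day of year = 90 + 1 = 91
2008-01-01: day of year = 1
Rest of 2003: 365 - 91 = 274
Full years 2004 (366), 2005 (365), 2006 (365), 2007 (365): 1461
Total = 274 + 1461 + 1 = 1736

1736 days


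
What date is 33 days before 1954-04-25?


Start: 1954-04-25, subtract 33 days
Back 25 days from April 25 reaches March 31, 1954 -> 8 left
March 1954: 31 - 8 = 23 -> lands on March 23

Result: 1954-03-23


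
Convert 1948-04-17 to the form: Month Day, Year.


ISO 1948-04-17 parses as year=1948, month=04, day=17
Month 4 -> April

April 17, 1948


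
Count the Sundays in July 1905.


July 1905 has 31 days
Anchor: Jan 1, 1905. With p = 1905 - 1 = 1904: (p + p//4 - p//100 + p//400) mod 7 = (1904 + 476 - 19 + 4) mod 7 = 2365 mod 7 = 6 -> Sunday (Mon=0 ... Sun=6)
Days before July (Jan-Jun): 181; July 1 index = (6 + 181) mod 7 = 5 -> Saturday
First Sunday is July 2
Sundays: 2, 9, 16, 23, 30

5 Sundays


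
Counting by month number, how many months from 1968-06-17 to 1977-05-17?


From June 1968 to May 1977
9 years * 12 = 108 months, minus 1 month = 107

107 months


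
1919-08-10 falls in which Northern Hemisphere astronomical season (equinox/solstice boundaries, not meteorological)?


Date: August 10
Astronomical Summer (approx.; exact equinox/solstice day varies by year): June 21 to September 21
August 10 falls within the Summer window

Summer


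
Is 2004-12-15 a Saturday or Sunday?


Anchor: Jan 1, 2004. With p = 2004 - 1 = 2003: (p + p//4 - p//100 + p//400) mod 7 = (2003 + 500 - 20 + 5) mod 7 = 2488 mod 7 = 3 -> Thursday (Mon=0 ... Sun=6)
Day of year: 350; offset = 349
Weekday index = (3 + 349) mod 7 = 2 -> Wednesday
Weekend days: Saturday, Sunday

No


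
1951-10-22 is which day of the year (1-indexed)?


Date: October 22, 1951
Days in months 1 through 9: 273
Plus 22 days in October

Day of year: 295


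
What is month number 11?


Month 11 of 12

November


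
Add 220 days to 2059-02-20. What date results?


Start: 2059-02-20, add 220 days
February 2059 has 28 days: 28 - 20 = 8 days to February 28 -> 212 left
March 2059 has 31 days -> 181 left
April 2059 has 30 days -> 151 left
May 2059 has 31 days -> 120 left
June 2059 has 30 days -> 90 left
July 2059 has 31 days -> 59 left
August 2059 has 31 days -> 28 left
September 2059: 28 <= 30 -> lands on September 28

Result: 2059-09-28


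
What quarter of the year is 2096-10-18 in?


Month: October (month 10)
Q1: Jan-Mar, Q2: Apr-Jun, Q3: Jul-Sep, Q4: Oct-Dec

Q4


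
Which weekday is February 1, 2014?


Target: February 1, 2014
Anchor: Jan 1, 2014. With p = 2014 - 1 = 2013: (p + p//4 - p//100 + p//400) mod 7 = (2013 + 503 - 20 + 5) mod 7 = 2501 mod 7 = 2 -> Wednesday (Mon=0 ... Sun=6)
Days before February (Jan): 31 days
Weekday index = (2 + 31) mod 7 = 5

Saturday


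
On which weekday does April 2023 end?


April 2023 has 30 days
Anchor: Jan 1, 2023. With p = 2023 - 1 = 2022: (p + p//4 - p//100 + p//400) mod 7 = (2022 + 505 - 20 + 5) mod 7 = 2512 mod 7 = 6 -> Sunday (Mon=0 ... Sun=6)
Days before April (Jan-Mar): 90; April 1 index = (6 + 90) mod 7 = 5 -> Saturday
Last day offset: 30 - 1 = 29 days
Weekday index = (5 + 29) mod 7 = 6

Sunday, April 30


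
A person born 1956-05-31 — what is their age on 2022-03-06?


Birth: 1956-05-31
Reference: 2022-03-06
Year difference: 2022 - 1956 = 66
Birthday not yet reached in 2022, subtract 1

65 years old


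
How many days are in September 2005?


September 2005

30 days


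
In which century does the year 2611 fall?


Century = (year - 1) // 100 + 1
= (2611 - 1) // 100 + 1
= 2610 // 100 + 1
= 26 + 1

27th century


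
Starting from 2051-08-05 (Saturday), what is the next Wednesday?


Current: Saturday
Target: Wednesday
Days ahead: 4

Next Wednesday: 2051-08-09


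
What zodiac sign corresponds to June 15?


Date: June 15
Conventional tropical zodiac dates: Gemini from May 21 onward; Cancer starts June 21
June 15 falls within the Gemini range

Gemini


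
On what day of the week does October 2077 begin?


Target: October 1, 2077
Anchor: Jan 1, 2077. With p = 2077 - 1 = 2076: (p + p//4 - p//100 + p//400) mod 7 = (2076 + 519 - 20 + 5) mod 7 = 2580 mod 7 = 4 -> Friday (Mon=0 ... Sun=6)
Days before October (Jan-Sep): 273 days
Weekday index = (4 + 273) mod 7 = 4

Friday


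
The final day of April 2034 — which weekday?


April 2034 has 30 days
Anchor: Jan 1, 2034. With p = 2034 - 1 = 2033: (p + p//4 - p//100 + p//400) mod 7 = (2033 + 508 - 20 + 5) mod 7 = 2526 mod 7 = 6 -> Sunday (Mon=0 ... Sun=6)
Days before April (Jan-Mar): 90; April 1 index = (6 + 90) mod 7 = 5 -> Saturday
Last day offset: 30 - 1 = 29 days
Weekday index = (5 + 29) mod 7 = 6

Sunday, April 30


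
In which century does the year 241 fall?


Century = (year - 1) // 100 + 1
= (241 - 1) // 100 + 1
= 240 // 100 + 1
= 2 + 1

3rd century


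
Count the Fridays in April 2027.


April 2027 has 30 days
Anchor: Jan 1, 2027. With p = 2027 - 1 = 2026: (p + p//4 - p//100 + p//400) mod 7 = (2026 + 506 - 20 + 5) mod 7 = 2517 mod 7 = 4 -> Friday (Mon=0 ... Sun=6)
Days before April (Jan-Mar): 90; April 1 index = (4 + 90) mod 7 = 3 -> Thursday
First Friday is April 2
Fridays: 2, 9, 16, 23, 30

5 Fridays


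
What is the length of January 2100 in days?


January 2100

31 days


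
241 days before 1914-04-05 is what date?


Start: 1914-04-05, subtract 241 days
Back 5 days from April 5 reaches March 31, 1914 -> 236 left
March 1914 has 31 days -> back to February 28, 1914 -> 205 left
February 1914 has 28 days -> back to January 31, 1914 -> 177 left
January 1914 has 31 days -> back to December 31, 1913 -> 146 left
December 1913 has 31 days -> back to November 30, 1913 -> 115 left
November 1913 has 30 days -> back to October 31, 1913 -> 85 left
October 1913 has 31 days -> back to September 30, 1913 -> 54 left
September 1913 has 30 days -> back to August 31, 1913 -> 24 left
August 1913: 31 - 24 = 7 -> lands on August 7

Result: 1913-08-07
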